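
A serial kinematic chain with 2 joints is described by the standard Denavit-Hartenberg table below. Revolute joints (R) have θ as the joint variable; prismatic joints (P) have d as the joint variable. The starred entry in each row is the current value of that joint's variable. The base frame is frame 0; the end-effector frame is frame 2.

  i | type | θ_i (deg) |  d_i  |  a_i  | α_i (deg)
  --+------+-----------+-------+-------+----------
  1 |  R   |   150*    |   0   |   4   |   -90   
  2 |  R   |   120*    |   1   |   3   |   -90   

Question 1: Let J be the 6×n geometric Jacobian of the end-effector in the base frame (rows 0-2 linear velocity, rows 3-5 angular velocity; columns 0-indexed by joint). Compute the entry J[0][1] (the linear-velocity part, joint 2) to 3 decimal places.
2.250

axis z_1 = (-0.5000,-0.8660,0.0000); lever o_n−o_1 = (0.7990,-1.6160,-2.5981)
cross product → J_v[:, 1] = (2.2500,-1.2990,1.5000)
J_ω[:, 1] = z_1
entry J[0][1] = 2.2500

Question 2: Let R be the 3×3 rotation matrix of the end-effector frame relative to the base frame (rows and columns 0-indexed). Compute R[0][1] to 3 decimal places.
End-effector y-axis (col 1 of R) = (0.5000,0.8660,-0.0000)
R[0][1] = 0.5000

0.500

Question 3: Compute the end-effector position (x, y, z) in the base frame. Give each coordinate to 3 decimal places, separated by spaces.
after link 1: o_1 = (-3.4641, 2.0000, 0.0000)
after link 2: o_2 = (-2.6651, 0.3840, -2.5981)

-2.665 0.384 -2.598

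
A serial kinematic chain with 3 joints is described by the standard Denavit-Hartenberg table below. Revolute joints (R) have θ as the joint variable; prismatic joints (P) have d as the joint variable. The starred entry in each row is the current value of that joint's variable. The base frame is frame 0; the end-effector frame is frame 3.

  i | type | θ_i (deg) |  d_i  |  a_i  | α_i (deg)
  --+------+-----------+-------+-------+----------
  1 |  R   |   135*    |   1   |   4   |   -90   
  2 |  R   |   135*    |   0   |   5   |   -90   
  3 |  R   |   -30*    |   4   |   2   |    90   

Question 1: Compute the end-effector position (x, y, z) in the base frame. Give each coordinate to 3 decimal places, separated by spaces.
1.830 -3.245 -0.932

after link 1: o_1 = (-2.8284, 2.8284, 1.0000)
after link 2: o_2 = (-0.3284, 0.3284, -2.5355)
after link 3: o_3 = (1.8305, -3.2447, -0.9319)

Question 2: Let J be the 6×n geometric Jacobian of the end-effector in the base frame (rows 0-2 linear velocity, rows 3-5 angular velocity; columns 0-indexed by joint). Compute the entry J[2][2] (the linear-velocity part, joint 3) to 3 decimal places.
axis z_2 = (0.5000,-0.5000,0.7071); lever o_n−o_2 = (2.1589,-3.5731,1.6037)
cross product → J_v[:, 2] = (1.7247,0.7247,-0.7071)
J_ω[:, 2] = z_2
entry J[2][2] = -0.7071

-0.707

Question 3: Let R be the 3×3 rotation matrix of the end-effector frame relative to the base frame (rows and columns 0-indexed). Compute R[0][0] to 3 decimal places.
0.079

End-effector x-axis (col 0 of R) = (0.0795,-0.7866,-0.6124)
R[0][0] = 0.0795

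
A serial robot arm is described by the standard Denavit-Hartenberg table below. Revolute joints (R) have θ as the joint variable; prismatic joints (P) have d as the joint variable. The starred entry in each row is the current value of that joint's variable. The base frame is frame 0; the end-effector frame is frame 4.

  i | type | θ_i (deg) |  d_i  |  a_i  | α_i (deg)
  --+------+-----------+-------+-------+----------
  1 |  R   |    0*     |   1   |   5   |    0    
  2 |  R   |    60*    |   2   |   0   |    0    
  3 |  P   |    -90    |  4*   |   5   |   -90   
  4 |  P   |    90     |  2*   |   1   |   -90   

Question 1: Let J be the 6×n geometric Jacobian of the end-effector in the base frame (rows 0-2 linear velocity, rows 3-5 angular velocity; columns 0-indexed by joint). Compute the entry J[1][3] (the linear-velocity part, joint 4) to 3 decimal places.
prismatic axis z_3 = (0.5000,0.8660,0.0000)
J_v[:, 3] = z_3; J_ω[:, 3] = (0,0,0)
entry J[1][3] = 0.8660

0.866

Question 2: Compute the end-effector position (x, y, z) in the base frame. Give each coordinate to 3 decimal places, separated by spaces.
after link 1: o_1 = (5.0000, 0.0000, 1.0000)
after link 2: o_2 = (5.0000, 0.0000, 3.0000)
after link 3: o_3 = (9.3301, -2.5000, 7.0000)
after link 4: o_4 = (10.3301, -0.7679, 6.0000)

10.330 -0.768 6.000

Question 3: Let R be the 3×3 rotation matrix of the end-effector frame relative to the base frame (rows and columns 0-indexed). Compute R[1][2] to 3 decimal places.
End-effector z-axis (col 2 of R) = (-0.8660,0.5000,-0.0000)
R[1][2] = 0.5000

0.500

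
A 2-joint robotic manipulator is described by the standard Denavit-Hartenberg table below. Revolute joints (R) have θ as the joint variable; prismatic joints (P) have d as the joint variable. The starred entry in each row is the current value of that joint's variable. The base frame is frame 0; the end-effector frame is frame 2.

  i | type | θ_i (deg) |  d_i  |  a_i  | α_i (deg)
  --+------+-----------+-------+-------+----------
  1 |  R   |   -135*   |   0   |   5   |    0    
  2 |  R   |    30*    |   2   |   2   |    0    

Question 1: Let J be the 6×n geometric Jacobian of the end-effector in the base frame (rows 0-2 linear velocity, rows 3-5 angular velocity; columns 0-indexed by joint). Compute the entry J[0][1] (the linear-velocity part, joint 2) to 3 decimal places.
axis z_1 = (0.0000,0.0000,1.0000); lever o_n−o_1 = (-0.5176,-1.9319,2.0000)
cross product → J_v[:, 1] = (1.9319,-0.5176,0.0000)
J_ω[:, 1] = z_1
entry J[0][1] = 1.9319

1.932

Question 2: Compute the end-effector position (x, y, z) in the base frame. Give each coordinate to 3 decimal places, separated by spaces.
after link 1: o_1 = (-3.5355, -3.5355, 0.0000)
after link 2: o_2 = (-4.0532, -5.4674, 2.0000)

-4.053 -5.467 2.000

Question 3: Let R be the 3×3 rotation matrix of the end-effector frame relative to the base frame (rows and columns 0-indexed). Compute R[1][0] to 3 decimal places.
End-effector x-axis (col 0 of R) = (-0.2588,-0.9659,0.0000)
R[1][0] = -0.9659

-0.966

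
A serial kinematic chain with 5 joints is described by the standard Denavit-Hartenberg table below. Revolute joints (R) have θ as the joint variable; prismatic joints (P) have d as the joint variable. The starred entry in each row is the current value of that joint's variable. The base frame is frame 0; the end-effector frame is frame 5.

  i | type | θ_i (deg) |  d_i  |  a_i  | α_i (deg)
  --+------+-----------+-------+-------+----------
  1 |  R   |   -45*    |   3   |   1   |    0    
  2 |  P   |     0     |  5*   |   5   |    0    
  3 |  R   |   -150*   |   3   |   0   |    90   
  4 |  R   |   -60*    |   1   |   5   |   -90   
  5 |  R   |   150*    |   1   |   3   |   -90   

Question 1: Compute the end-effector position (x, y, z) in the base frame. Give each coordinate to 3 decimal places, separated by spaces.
2.117 -4.191 9.420

after link 1: o_1 = (0.7071, -0.7071, 3.0000)
after link 2: o_2 = (4.2426, -4.2426, 8.0000)
after link 3: o_3 = (4.2426, -4.2426, 11.0000)
after link 4: o_4 = (2.0866, -2.6297, 6.6699)
after link 5: o_5 = (2.1167, -4.1906, 9.4199)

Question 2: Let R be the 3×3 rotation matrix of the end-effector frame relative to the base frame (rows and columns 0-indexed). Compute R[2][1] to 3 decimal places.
End-effector y-axis (col 1 of R) = (0.8365,-0.2241,-0.5000)
R[2][1] = -0.5000

-0.500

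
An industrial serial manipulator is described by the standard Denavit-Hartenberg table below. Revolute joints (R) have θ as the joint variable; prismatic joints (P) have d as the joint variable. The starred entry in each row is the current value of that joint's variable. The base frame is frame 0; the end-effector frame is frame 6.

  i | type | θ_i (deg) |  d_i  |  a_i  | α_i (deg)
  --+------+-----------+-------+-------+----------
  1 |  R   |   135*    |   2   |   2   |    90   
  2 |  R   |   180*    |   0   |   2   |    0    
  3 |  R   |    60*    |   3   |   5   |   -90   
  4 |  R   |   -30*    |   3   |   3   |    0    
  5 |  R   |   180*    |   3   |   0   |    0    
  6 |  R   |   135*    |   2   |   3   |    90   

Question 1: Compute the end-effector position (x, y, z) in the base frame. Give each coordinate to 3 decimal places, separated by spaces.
after link 1: o_1 = (-1.4142, 1.4142, 2.0000)
after link 2: o_2 = (-0.0000, -0.0000, 2.0000)
after link 3: o_3 = (3.8891, 0.3536, -2.3301)
after link 4: o_4 = (4.0312, 2.3328, -6.0801)
after link 5: o_5 = (2.1941, 4.1699, -7.5801)
after link 6: o_6 = (3.2929, 7.1692, -9.2526)

3.293 7.169 -9.253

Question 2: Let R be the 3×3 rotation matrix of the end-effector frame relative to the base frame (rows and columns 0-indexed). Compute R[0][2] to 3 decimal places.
End-effector z-axis (col 2 of R) = (-0.1585,0.5245,0.8365)
R[0][2] = -0.1585

-0.158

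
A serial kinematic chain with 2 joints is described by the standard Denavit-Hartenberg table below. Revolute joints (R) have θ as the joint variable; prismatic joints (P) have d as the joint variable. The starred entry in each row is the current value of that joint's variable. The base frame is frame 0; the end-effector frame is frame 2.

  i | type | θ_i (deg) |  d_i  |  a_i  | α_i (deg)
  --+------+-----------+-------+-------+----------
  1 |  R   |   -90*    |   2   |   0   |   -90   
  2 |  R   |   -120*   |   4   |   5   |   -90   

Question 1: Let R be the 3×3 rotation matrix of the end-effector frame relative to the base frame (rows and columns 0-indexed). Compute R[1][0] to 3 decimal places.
End-effector x-axis (col 0 of R) = (-0.0000,0.5000,0.8660)
R[1][0] = 0.5000

0.500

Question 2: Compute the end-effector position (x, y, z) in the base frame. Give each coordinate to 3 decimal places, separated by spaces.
4.000 2.500 6.330

after link 1: o_1 = (0.0000, 0.0000, 2.0000)
after link 2: o_2 = (4.0000, 2.5000, 6.3301)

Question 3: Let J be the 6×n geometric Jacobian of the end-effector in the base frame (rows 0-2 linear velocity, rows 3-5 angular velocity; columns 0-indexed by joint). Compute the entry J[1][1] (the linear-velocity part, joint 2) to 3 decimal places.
-4.330

axis z_1 = (1.0000,0.0000,0.0000); lever o_n−o_1 = (4.0000,2.5000,4.3301)
cross product → J_v[:, 1] = (0.0000,-4.3301,2.5000)
J_ω[:, 1] = z_1
entry J[1][1] = -4.3301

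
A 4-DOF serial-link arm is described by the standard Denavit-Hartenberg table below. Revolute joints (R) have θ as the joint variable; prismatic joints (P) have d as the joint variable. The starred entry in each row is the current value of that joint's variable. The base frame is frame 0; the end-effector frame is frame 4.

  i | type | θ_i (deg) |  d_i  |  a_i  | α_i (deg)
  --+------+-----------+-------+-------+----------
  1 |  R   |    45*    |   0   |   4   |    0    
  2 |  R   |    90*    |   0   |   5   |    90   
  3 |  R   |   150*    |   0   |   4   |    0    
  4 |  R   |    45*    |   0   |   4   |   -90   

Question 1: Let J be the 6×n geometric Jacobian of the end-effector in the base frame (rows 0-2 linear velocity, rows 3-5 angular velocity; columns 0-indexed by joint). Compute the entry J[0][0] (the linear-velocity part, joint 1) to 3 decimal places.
axis z_0 = ẑ; lever o_n−o_0 = (4.4744,1.1824,0.9647)
cross product → J_v[:, 0] = (-1.1824,4.4744,0.0000)
J_ω[:, 0] = z_0
entry J[0][0] = -1.1824

-1.182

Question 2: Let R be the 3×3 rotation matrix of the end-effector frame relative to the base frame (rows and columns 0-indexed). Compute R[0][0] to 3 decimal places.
0.683

End-effector x-axis (col 0 of R) = (0.6830,-0.6830,-0.2588)
R[0][0] = 0.6830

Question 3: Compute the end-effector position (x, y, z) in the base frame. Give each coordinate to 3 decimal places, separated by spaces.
after link 1: o_1 = (2.8284, 2.8284, 0.0000)
after link 2: o_2 = (-0.7071, 6.3640, 0.0000)
after link 3: o_3 = (1.7424, 3.9145, 2.0000)
after link 4: o_4 = (4.4744, 1.1824, 0.9647)

4.474 1.182 0.965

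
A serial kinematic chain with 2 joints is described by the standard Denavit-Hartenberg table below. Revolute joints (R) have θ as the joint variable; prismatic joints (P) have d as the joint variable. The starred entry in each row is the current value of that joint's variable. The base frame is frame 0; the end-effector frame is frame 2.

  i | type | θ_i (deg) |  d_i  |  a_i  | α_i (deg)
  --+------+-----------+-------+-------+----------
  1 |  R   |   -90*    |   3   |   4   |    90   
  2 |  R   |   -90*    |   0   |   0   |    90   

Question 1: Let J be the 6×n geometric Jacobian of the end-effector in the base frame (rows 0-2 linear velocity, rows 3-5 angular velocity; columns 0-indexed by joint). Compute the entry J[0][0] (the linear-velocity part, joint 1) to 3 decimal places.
4.000

axis z_0 = ẑ; lever o_n−o_0 = (0.0000,-4.0000,3.0000)
cross product → J_v[:, 0] = (4.0000,0.0000,-0.0000)
J_ω[:, 0] = z_0
entry J[0][0] = 4.0000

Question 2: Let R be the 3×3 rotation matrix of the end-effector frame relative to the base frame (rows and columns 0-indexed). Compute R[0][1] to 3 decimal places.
-1.000

End-effector y-axis (col 1 of R) = (-1.0000,-0.0000,0.0000)
R[0][1] = -1.0000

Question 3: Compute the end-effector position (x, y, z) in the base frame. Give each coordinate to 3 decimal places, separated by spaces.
after link 1: o_1 = (0.0000, -4.0000, 3.0000)
after link 2: o_2 = (0.0000, -4.0000, 3.0000)

0.000 -4.000 3.000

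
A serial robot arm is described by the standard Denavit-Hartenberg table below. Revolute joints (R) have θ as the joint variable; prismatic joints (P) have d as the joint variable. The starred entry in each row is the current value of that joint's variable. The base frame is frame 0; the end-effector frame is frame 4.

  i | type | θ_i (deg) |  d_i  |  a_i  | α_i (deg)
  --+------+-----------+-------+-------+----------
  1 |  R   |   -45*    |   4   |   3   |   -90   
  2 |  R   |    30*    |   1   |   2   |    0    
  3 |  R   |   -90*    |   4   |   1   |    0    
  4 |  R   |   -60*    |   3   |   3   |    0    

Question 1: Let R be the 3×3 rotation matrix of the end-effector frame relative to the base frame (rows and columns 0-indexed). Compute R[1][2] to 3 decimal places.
0.707

End-effector z-axis (col 2 of R) = (0.7071,0.7071,0.0000)
R[1][2] = 0.7071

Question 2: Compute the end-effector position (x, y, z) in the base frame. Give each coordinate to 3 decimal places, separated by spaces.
8.296 3.018 6.464

after link 1: o_1 = (2.1213, -2.1213, 4.0000)
after link 2: o_2 = (4.0532, -2.6390, 3.0000)
after link 3: o_3 = (7.2352, -0.1641, 3.8660)
after link 4: o_4 = (8.2958, 3.0179, 6.4641)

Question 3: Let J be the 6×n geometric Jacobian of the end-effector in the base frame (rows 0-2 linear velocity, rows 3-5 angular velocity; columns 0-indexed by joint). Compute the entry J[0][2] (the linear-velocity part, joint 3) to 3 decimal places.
axis z_2 = (0.7071,0.7071,0.0000); lever o_n−o_2 = (4.2426,5.6569,3.4641)
cross product → J_v[:, 2] = (2.4495,-2.4495,1.0000)
J_ω[:, 2] = z_2
entry J[0][2] = 2.4495

2.449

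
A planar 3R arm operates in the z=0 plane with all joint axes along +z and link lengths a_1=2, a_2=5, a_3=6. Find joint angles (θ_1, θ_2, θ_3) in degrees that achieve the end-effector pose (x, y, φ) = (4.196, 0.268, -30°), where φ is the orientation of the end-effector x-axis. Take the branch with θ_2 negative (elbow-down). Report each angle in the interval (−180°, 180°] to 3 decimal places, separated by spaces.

wrist centre = target − a_3·(cos φ, sin φ) = (-1.0002, 3.2680)
cos θ_2 = (11.6801−2²−5²)/(2·2·5) = -0.8660; θ_2 = -149.9964° (elbow-down)
β = atan2(3.2680,-1.0002) = 107.0164°; ψ = atan2(-2.5003,-2.3300) = -132.9807°
θ_1 = β − ψ = 239.9971°
θ_3 = φ − θ_1 − θ_2 = -120.0007° (wrapped to (-180°,180°])

-120.003 -149.996 -120.001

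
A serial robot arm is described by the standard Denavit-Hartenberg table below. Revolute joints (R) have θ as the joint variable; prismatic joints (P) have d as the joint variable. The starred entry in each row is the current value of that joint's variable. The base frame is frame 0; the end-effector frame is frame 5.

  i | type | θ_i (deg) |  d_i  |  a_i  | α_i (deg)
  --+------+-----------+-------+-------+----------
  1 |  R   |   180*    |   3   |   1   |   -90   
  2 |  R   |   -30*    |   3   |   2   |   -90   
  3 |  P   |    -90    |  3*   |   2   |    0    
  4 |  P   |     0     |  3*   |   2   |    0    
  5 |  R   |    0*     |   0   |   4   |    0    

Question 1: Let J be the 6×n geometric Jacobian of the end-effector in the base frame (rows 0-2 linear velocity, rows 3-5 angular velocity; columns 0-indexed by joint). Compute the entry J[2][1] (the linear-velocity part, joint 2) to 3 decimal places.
axis z_1 = (-0.0000,-1.0000,0.0000); lever o_n−o_1 = (-4.7321,-11.0000,-4.1962)
cross product → J_v[:, 1] = (4.1962,-0.0000,-4.7321)
J_ω[:, 1] = z_1
entry J[2][1] = -4.7321

-4.732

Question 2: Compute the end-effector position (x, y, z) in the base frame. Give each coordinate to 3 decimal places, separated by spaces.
-5.732 -11.000 -1.196

after link 1: o_1 = (-1.0000, 0.0000, 3.0000)
after link 2: o_2 = (-2.7321, -3.0000, 4.0000)
after link 3: o_3 = (-4.2321, -5.0000, 1.4019)
after link 4: o_4 = (-5.7321, -7.0000, -1.1962)
after link 5: o_5 = (-5.7321, -11.0000, -1.1962)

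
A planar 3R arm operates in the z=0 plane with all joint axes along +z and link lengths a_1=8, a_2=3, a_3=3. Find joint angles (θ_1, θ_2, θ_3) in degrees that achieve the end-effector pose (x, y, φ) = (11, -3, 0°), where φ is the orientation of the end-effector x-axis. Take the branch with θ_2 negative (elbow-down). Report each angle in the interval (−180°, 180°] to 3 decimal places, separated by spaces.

0.000 -90.000 90.000

wrist centre = target − a_3·(cos φ, sin φ) = (8.0000, -3.0000)
cos θ_2 = (73.0000−8²−3²)/(2·8·3) = 0.0000; θ_2 = -90.0000° (elbow-down)
β = atan2(-3.0000,8.0000) = -20.5560°; ψ = atan2(-3.0000,8.0000) = -20.5560°
θ_1 = β − ψ = 0.0000°
θ_3 = φ − θ_1 − θ_2 = 90.0000° (wrapped to (-180°,180°])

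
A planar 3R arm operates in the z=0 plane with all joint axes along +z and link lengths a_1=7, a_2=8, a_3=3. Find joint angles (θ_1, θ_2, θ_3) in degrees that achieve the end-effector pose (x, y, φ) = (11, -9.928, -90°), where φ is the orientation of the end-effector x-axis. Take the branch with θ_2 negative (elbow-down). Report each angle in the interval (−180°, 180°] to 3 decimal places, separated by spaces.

0.002 -60.002 -30.000

wrist centre = target − a_3·(cos φ, sin φ) = (11.0000, -6.9280)
cos θ_2 = (168.9972−7²−8²)/(2·7·8) = 0.5000; θ_2 = -60.0017° (elbow-down)
β = atan2(-6.9280,11.0000) = -32.2035°; ψ = atan2(-6.9283,10.9998) = -32.2051°
θ_1 = β − ψ = 0.0017°
θ_3 = φ − θ_1 − θ_2 = -30.0000° (wrapped to (-180°,180°])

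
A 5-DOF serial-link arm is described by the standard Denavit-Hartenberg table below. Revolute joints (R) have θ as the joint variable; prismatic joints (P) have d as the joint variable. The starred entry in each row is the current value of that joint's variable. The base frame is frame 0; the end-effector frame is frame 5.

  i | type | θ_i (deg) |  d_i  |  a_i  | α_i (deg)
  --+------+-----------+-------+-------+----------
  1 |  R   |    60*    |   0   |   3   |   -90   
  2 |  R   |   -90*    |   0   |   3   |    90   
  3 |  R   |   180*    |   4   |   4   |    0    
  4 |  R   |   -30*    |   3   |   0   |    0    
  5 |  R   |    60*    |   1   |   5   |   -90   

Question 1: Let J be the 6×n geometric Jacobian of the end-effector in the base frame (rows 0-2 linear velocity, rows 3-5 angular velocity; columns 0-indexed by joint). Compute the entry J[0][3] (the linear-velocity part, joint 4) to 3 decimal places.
axis z_3 = (-0.5000,-0.8660,0.0000); lever o_n−o_3 = (0.1651,-4.7141,-4.3301)
cross product → J_v[:, 3] = (3.7500,-2.1651,2.5000)
J_ω[:, 3] = z_3
entry J[0][3] = 3.7500

3.750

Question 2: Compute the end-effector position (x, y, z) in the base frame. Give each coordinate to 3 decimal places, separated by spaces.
-0.335 -5.580 -5.330

after link 1: o_1 = (1.5000, 2.5981, 0.0000)
after link 2: o_2 = (1.5000, 2.5981, 3.0000)
after link 3: o_3 = (-0.5000, -0.8660, -1.0000)
after link 4: o_4 = (-2.0000, -3.4641, -1.0000)
after link 5: o_5 = (-0.3349, -5.5801, -5.3301)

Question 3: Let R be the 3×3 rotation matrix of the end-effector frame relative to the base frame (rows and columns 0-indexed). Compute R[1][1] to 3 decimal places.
End-effector y-axis (col 1 of R) = (0.5000,0.8660,-0.0000)
R[1][1] = 0.8660

0.866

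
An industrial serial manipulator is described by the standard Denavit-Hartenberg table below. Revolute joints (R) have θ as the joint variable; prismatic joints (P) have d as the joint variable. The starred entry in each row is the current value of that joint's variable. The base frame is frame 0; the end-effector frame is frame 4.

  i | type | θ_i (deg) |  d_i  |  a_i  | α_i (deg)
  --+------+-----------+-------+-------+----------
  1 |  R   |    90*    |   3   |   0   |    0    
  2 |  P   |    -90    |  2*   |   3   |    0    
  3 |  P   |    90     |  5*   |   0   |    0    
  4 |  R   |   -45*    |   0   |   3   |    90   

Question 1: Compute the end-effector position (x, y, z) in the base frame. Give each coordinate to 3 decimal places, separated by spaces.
after link 1: o_1 = (0.0000, 0.0000, 3.0000)
after link 2: o_2 = (3.0000, 0.0000, 5.0000)
after link 3: o_3 = (3.0000, 0.0000, 10.0000)
after link 4: o_4 = (5.1213, 2.1213, 10.0000)

5.121 2.121 10.000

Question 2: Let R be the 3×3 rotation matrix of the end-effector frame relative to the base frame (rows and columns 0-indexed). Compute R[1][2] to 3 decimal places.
End-effector z-axis (col 2 of R) = (0.7071,-0.7071,0.0000)
R[1][2] = -0.7071

-0.707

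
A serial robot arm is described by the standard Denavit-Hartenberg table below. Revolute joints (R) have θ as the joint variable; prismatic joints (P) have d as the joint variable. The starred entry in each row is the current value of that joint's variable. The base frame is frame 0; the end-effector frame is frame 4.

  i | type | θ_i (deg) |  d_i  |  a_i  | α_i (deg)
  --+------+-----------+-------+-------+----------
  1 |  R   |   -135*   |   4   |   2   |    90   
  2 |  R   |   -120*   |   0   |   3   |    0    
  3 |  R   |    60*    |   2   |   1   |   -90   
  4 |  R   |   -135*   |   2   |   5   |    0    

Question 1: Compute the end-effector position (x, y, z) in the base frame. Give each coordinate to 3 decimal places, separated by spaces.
-4.596 3.232 4.598

after link 1: o_1 = (-1.4142, -1.4142, 4.0000)
after link 2: o_2 = (-0.3536, -0.3536, 1.4019)
after link 3: o_3 = (-2.1213, 0.7071, 0.5359)
after link 4: o_4 = (-4.5961, 3.2324, 4.5978)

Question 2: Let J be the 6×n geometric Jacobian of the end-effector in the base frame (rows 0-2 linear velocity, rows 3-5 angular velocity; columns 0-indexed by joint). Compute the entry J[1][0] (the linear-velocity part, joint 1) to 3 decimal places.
-4.596

axis z_0 = ẑ; lever o_n−o_0 = (-4.5961,3.2324,4.5978)
cross product → J_v[:, 0] = (-3.2324,-4.5961,0.0000)
J_ω[:, 0] = z_0
entry J[1][0] = -4.5961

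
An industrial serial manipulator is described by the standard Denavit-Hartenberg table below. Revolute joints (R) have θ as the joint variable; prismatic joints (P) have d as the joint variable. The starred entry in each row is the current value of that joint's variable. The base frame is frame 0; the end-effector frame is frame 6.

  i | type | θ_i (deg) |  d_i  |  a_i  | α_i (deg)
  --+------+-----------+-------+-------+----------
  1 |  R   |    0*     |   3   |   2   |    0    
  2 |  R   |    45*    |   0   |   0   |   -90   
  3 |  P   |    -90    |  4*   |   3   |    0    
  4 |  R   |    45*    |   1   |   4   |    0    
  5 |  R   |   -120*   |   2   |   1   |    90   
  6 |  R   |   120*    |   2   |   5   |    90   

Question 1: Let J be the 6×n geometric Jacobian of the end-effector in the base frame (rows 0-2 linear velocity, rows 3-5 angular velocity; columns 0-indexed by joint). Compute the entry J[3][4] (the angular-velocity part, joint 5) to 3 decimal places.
-0.707

axis z_4 = (-0.7071,0.7071,0.0000); lever o_n−o_4 = (-3.8176,5.1346,-2.3201)
cross product → J_v[:, 4] = (-1.6405,-1.6405,-0.9313)
J_ω[:, 4] = z_4
entry J[3][4] = -0.7071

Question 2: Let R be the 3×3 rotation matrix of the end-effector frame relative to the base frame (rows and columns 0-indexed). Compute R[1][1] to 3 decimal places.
End-effector y-axis (col 1 of R) = (-0.1830,-0.1830,-0.9659)
R[1][1] = -0.1830

-0.183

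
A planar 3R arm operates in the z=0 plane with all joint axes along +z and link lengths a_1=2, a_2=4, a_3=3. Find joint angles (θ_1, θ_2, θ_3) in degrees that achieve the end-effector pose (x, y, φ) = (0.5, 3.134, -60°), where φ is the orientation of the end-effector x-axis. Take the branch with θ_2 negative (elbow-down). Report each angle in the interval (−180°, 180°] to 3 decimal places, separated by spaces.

wrist centre = target − a_3·(cos φ, sin φ) = (-1.0000, 5.7321)
cos θ_2 = (33.8567−2²−4²)/(2·2·4) = 0.8660; θ_2 = -29.9979° (elbow-down)
β = atan2(5.7321,-1.0000) = 99.8960°; ψ = atan2(-1.9999,5.4642) = -20.1025°
θ_1 = β − ψ = 119.9985°
θ_3 = φ − θ_1 − θ_2 = -150.0006° (wrapped to (-180°,180°])

119.999 -29.998 -150.001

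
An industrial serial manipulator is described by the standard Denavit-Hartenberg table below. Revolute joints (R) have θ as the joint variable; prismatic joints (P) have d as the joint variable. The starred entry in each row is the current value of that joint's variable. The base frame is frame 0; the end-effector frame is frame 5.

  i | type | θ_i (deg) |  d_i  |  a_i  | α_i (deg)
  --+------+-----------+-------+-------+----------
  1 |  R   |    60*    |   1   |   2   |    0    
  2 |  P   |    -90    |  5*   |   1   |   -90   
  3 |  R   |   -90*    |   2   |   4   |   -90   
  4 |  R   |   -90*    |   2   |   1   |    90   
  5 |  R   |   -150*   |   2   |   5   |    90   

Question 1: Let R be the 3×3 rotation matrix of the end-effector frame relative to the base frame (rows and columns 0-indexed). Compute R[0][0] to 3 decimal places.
End-effector x-axis (col 0 of R) = (-0.8660,-0.5000,-0.0000)
R[0][0] = -0.8660

-0.866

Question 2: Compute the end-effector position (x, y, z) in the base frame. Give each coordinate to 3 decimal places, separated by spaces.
after link 1: o_1 = (1.0000, 1.7321, 1.0000)
after link 2: o_2 = (1.8660, 1.2321, 6.0000)
after link 3: o_3 = (2.8660, 2.9641, 10.0000)
after link 4: o_4 = (5.0981, 2.8301, 10.0000)
after link 5: o_5 = (0.7679, 0.3301, 8.0000)

0.768 0.330 8.000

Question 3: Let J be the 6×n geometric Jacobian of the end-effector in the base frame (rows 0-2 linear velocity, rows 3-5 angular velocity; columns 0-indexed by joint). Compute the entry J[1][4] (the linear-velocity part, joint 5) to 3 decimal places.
axis z_4 = (0.0000,0.0000,-1.0000); lever o_n−o_4 = (-4.3301,-2.5000,-2.0000)
cross product → J_v[:, 4] = (-2.5000,4.3301,0.0000)
J_ω[:, 4] = z_4
entry J[1][4] = 4.3301

4.330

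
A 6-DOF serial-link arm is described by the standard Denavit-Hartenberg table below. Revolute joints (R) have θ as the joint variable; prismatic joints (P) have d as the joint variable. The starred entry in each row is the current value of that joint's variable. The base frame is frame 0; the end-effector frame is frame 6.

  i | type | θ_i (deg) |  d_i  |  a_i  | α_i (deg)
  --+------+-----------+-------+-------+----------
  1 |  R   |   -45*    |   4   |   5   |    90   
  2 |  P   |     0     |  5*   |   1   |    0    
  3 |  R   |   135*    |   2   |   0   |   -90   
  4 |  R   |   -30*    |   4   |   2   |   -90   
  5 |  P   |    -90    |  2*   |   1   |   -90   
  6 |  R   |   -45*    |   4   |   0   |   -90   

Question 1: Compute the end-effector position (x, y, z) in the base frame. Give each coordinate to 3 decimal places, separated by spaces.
-7.202 -4.491 4.846

after link 1: o_1 = (3.5355, -3.5355, 4.0000)
after link 2: o_2 = (0.7071, -7.7782, 4.0000)
after link 3: o_3 = (-0.7071, -9.1924, 4.0000)
after link 4: o_4 = (-4.2802, -7.0335, 2.3963)
after link 5: o_5 = (-4.0555, -4.8087, 2.3963)
after link 6: o_6 = (-7.2018, -4.4909, 4.8458)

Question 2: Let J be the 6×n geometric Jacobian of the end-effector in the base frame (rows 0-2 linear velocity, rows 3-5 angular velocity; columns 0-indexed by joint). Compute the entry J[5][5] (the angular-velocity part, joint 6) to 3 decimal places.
0.612

axis z_5 = (-0.7866,0.0795,0.6124); lever o_n−o_5 = (-3.1463,0.3178,2.4495)
cross product → J_v[:, 5] = (-0.0000,0.0000,-0.0000)
J_ω[:, 5] = z_5
entry J[5][5] = 0.6124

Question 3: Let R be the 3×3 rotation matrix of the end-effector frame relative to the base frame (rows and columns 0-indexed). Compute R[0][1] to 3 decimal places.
End-effector y-axis (col 1 of R) = (0.7866,-0.0795,-0.6124)
R[0][1] = 0.7866

0.787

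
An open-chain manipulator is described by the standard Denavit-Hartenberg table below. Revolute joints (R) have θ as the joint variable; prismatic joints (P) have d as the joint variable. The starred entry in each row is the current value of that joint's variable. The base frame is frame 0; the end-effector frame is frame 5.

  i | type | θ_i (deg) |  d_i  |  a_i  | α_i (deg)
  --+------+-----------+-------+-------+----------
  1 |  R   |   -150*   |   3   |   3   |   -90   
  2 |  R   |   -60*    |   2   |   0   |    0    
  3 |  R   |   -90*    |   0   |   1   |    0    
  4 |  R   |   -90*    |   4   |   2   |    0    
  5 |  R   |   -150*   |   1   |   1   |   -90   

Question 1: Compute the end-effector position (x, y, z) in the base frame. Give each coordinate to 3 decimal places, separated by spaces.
after link 1: o_1 = (-2.5981, -1.5000, 3.0000)
after link 2: o_2 = (-1.5981, -3.2321, 3.0000)
after link 3: o_3 = (-0.8481, -2.7990, 3.5000)
after link 4: o_4 = (2.0179, -5.7631, 1.7679)
after link 5: o_5 = (1.7679, -7.0622, 2.2679)

1.768 -7.062 2.268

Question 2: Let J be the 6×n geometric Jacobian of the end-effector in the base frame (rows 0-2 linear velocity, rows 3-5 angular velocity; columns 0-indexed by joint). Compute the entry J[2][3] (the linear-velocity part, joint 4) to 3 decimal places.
0.134

axis z_3 = (0.5000,-0.8660,0.0000); lever o_n−o_3 = (2.6160,-4.2631,-1.2321)
cross product → J_v[:, 3] = (1.0670,0.6160,0.1340)
J_ω[:, 3] = z_3
entry J[2][3] = 0.1340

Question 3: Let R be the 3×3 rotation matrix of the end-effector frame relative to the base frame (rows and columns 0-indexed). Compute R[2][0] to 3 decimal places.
0.500

End-effector x-axis (col 0 of R) = (-0.7500,-0.4330,0.5000)
R[2][0] = 0.5000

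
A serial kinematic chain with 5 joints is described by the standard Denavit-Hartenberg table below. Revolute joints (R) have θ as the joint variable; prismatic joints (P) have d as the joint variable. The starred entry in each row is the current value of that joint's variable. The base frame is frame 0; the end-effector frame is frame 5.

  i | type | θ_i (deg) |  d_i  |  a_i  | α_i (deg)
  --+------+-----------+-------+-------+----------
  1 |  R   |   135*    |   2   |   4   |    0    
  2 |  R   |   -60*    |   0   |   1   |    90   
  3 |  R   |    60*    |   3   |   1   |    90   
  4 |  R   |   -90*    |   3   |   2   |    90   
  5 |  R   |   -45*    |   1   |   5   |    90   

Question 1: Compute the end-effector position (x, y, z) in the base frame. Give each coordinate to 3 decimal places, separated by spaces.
-5.139 4.003 2.268

after link 1: o_1 = (-2.8284, 2.8284, 2.0000)
after link 2: o_2 = (-2.5696, 3.7944, 2.0000)
after link 3: o_3 = (0.4576, 3.5009, 2.8660)
after link 4: o_4 = (-0.8018, 6.5280, 1.3660)
after link 5: o_5 = (-5.1388, 4.0026, 2.2678)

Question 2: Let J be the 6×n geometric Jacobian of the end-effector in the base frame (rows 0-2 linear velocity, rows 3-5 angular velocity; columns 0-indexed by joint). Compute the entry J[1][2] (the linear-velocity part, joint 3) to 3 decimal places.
axis z_2 = (0.9659,-0.2588,0.0000); lever o_n−o_2 = (-2.5692,0.2083,0.2678)
cross product → J_v[:, 2] = (-0.0693,-0.2586,-0.4638)
J_ω[:, 2] = z_2
entry J[1][2] = -0.2586

-0.259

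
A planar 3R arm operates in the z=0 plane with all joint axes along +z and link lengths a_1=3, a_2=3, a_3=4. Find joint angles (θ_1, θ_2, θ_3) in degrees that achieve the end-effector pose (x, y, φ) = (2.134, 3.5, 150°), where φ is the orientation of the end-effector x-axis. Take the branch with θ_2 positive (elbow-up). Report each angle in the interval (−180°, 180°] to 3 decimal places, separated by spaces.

wrist centre = target − a_3·(cos φ, sin φ) = (5.5981, 1.5000)
cos θ_2 = (33.5887−3²−3²)/(2·3·3) = 0.8660; θ_2 = 29.9982° (elbow-up)
β = atan2(1.5000,5.5981) = 14.9999°; ψ = atan2(1.4999,5.5981) = 14.9991°
θ_1 = β − ψ = 0.0008°
θ_3 = φ − θ_1 − θ_2 = 120.0010° (wrapped to (-180°,180°])

0.001 29.998 120.001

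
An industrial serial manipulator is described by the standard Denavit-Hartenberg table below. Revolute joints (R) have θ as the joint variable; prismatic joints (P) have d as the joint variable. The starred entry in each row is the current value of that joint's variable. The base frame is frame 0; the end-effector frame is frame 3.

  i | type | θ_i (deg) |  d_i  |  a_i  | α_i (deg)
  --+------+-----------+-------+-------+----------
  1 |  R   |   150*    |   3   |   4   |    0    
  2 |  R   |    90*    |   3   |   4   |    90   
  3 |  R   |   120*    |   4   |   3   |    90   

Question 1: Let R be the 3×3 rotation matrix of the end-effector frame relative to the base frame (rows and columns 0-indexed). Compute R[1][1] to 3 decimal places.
End-effector y-axis (col 1 of R) = (-0.8660,0.5000,0.0000)
R[1][1] = 0.5000

0.500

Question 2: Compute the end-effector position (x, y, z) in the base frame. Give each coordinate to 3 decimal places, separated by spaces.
-8.178 1.835 8.598

after link 1: o_1 = (-3.4641, 2.0000, 3.0000)
after link 2: o_2 = (-5.4641, -1.4641, 6.0000)
after link 3: o_3 = (-8.1782, 1.8349, 8.5981)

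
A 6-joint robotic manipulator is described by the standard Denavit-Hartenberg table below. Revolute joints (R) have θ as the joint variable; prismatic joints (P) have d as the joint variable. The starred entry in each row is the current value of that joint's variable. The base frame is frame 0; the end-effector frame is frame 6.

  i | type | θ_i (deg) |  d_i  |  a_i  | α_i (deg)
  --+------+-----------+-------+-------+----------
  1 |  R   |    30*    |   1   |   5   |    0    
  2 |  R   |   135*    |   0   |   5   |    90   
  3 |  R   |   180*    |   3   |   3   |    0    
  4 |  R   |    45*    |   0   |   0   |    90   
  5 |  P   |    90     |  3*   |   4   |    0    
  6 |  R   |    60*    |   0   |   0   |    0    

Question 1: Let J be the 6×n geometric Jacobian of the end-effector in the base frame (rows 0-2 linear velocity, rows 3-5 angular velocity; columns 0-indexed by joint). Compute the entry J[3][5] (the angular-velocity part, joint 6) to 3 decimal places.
axis z_5 = (0.6830,-0.1830,0.7071); lever o_n−o_5 = (0.0000,0.0000,0.0000)
cross product → J_v[:, 5] = (-0.0000,0.0000,0.0000)
J_ω[:, 5] = z_5
entry J[3][5] = 0.6830

0.683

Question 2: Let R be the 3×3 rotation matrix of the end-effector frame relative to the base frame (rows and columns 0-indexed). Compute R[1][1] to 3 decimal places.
End-effector y-axis (col 1 of R) = (-0.5657,-0.7450,0.3536)
R[1][1] = -0.7450

-0.745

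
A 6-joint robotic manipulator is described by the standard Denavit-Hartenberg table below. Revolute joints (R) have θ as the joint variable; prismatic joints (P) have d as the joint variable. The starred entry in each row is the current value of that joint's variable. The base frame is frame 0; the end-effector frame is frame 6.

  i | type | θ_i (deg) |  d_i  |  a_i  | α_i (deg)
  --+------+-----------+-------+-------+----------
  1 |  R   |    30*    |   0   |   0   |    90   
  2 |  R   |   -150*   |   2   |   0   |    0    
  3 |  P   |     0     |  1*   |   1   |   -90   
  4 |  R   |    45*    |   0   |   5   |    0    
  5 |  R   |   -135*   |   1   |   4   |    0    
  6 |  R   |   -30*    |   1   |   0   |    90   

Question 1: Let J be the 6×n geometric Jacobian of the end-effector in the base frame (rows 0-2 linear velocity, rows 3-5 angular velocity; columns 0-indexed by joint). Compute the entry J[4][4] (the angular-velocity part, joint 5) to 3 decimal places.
0.250

axis z_4 = (0.4330,0.2500,-0.8660); lever o_n−o_4 = (2.8660,-2.9641,-1.7321)
cross product → J_v[:, 4] = (-3.0000,-1.7321,-2.0000)
J_ω[:, 4] = z_4
entry J[4][4] = 0.2500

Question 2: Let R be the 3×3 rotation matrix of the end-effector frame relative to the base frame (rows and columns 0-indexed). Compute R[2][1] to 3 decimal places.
End-effector y-axis (col 1 of R) = (0.4330,0.2500,-0.8660)
R[2][1] = -0.8660

-0.866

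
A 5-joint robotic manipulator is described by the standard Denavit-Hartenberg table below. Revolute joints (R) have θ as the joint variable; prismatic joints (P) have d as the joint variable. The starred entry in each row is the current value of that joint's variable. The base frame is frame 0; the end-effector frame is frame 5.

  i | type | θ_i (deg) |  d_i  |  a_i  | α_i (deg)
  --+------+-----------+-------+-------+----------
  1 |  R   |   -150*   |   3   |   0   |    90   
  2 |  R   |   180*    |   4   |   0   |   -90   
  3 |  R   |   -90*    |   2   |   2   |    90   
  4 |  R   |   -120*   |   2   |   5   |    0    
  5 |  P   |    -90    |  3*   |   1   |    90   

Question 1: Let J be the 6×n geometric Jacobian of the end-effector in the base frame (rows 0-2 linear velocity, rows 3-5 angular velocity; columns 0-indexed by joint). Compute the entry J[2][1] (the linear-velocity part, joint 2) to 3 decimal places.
5.000

axis z_1 = (-0.5000,0.8660,0.0000); lever o_n−o_1 = (-5.6471,-0.2189,1.8301)
cross product → J_v[:, 1] = (1.5849,0.9151,5.0000)
J_ω[:, 1] = z_1
entry J[2][1] = 5.0000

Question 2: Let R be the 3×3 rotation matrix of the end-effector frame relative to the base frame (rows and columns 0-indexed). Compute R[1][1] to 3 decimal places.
-0.500

End-effector y-axis (col 1 of R) = (-0.8660,-0.5000,-0.0000)
R[1][1] = -0.5000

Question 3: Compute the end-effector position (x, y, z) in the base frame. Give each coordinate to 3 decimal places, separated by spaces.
-5.647 -0.219 4.830

after link 1: o_1 = (0.0000, 0.0000, 3.0000)
after link 2: o_2 = (-2.0000, 3.4641, 3.0000)
after link 3: o_3 = (-3.0000, 5.1962, 1.0000)
after link 4: o_4 = (-3.4821, 2.0311, 5.3301)
after link 5: o_5 = (-5.6471, -0.2189, 4.8301)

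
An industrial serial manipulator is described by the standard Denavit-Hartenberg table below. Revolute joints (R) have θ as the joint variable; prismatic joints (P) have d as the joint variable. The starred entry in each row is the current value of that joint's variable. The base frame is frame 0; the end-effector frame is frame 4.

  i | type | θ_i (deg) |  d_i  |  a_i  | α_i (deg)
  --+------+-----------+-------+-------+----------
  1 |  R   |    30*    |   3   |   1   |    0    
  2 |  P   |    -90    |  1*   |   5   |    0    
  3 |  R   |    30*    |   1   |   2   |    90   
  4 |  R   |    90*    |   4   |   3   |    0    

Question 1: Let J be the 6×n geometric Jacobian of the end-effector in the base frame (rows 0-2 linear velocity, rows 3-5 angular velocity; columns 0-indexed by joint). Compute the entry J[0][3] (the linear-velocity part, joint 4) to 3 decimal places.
axis z_3 = (-0.5000,-0.8660,0.0000); lever o_n−o_3 = (-2.0000,-3.4641,3.0000)
cross product → J_v[:, 3] = (-2.5981,1.5000,0.0000)
J_ω[:, 3] = z_3
entry J[0][3] = -2.5981

-2.598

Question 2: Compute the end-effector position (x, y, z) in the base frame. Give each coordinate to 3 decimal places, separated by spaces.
after link 1: o_1 = (0.8660, 0.5000, 3.0000)
after link 2: o_2 = (3.3660, -3.8301, 4.0000)
after link 3: o_3 = (5.0981, -4.8301, 5.0000)
after link 4: o_4 = (3.0981, -8.2942, 8.0000)

3.098 -8.294 8.000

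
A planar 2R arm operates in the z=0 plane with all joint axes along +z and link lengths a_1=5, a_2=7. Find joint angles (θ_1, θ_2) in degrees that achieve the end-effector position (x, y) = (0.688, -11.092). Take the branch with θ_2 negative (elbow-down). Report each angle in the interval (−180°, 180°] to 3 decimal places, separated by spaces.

-60.007 -44.990

cos θ_2 = (123.5058−5²−7²)/(2·5·7) = 0.7072; θ_2 = -44.9904° (elbow-down)
β = atan2(-11.0920,0.6880) = -86.4507°; ψ = atan2(-4.9489,9.9506) = -26.4434°
θ_1 = β − ψ = -60.0073°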